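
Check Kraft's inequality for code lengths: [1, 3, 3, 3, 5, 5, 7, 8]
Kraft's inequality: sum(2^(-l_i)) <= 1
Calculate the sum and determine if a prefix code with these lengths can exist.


Sum = 2^(-1) + 2^(-3) + 2^(-3) + 2^(-3) + 2^(-5) + 2^(-5) + 2^(-7) + 2^(-8)
    = 0.5 + 0.125 + 0.125 + 0.125 + 0.03125 + 0.03125 + 0.0078125 + 0.00390625
    = 243/256 = 0.94921875
Since 0.94921875 <= 1, Kraft's inequality IS satisfied.
A prefix code with these lengths CAN exist.

Kraft sum = 0.94921875. Satisfied.


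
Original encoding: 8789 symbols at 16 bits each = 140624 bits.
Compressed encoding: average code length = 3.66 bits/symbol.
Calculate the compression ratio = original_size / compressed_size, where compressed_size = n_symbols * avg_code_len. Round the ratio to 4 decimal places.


original_size = n_symbols * orig_bits = 8789 * 16 = 140624 bits
compressed_size = n_symbols * avg_code_len = 8789 * 3.66 = 32167.74 bits
ratio = original_size / compressed_size = 140624 / 32167.74 = 4.3716

Compression ratio = 4.3716


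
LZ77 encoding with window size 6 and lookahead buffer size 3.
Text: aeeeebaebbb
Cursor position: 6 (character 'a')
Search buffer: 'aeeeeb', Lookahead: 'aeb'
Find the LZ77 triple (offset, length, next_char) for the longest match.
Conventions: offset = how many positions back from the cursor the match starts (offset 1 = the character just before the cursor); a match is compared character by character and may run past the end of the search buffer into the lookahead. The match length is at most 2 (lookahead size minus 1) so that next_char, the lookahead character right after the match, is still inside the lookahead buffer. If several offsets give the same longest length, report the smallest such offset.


Try each offset into the search buffer:
  offset=1 (pos 5, char 'b'): match length 0
  offset=2 (pos 4, char 'e'): match length 0
  offset=3 (pos 3, char 'e'): match length 0
  offset=4 (pos 2, char 'e'): match length 0
  offset=5 (pos 1, char 'e'): match length 0
  offset=6 (pos 0, char 'a'): match length 2
Longest match has length 2 at offset 6.
next_char = character at position 6 + 2 = 8 -> 'b'

Best match: offset=6, length=2 (matching 'ae' starting at position 0)
LZ77 triple: (6, 2, 'b')


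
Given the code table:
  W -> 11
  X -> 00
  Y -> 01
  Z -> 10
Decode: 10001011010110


Decoding:
10 -> Z
00 -> X
10 -> Z
11 -> W
01 -> Y
01 -> Y
10 -> Z


Result: ZXZWYYZ


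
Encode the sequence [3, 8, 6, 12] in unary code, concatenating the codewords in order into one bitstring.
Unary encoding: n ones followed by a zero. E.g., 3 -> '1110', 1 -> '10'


Encode each number as n ones followed by a terminating 0:
  3 -> 1110 (4 bits)
  8 -> 111111110 (9 bits)
  6 -> 1111110 (7 bits)
  12 -> 1111111111110 (13 bits)
Total length = 4 + 9 + 7 + 13 = 33 bits.

Unary([3, 8, 6, 12]) = 111011111111011111101111111111110 (33 bits)


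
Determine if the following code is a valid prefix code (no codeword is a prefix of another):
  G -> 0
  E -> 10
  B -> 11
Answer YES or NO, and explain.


Checking each pair (does one codeword prefix another?):
  G='0' vs E='10': no prefix
  G='0' vs B='11': no prefix
  E='10' vs G='0': no prefix
  E='10' vs B='11': no prefix
  B='11' vs G='0': no prefix
  B='11' vs E='10': no prefix
No violation found over all pairs.

YES -- this is a valid prefix code. No codeword is a prefix of any other codeword.


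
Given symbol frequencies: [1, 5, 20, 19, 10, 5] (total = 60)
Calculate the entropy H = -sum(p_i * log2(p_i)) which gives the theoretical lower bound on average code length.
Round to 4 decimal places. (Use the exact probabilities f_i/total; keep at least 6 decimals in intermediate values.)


Per-symbol terms -p_i * log2(p_i) with p_i = f_i/60:
  p = 1/60 = 0.016667: log2(p) = -5.906891, -p*log2(p) = 0.098448
  p = 5/60 = 0.083333: log2(p) = -3.584963, -p*log2(p) = 0.298747
  p = 20/60 = 0.333333: log2(p) = -1.584963, -p*log2(p) = 0.528321
  p = 19/60 = 0.316667: log2(p) = -1.658963, -p*log2(p) = 0.525338
  p = 10/60 = 0.166667: log2(p) = -2.584963, -p*log2(p) = 0.430827
  p = 5/60 = 0.083333: log2(p) = -3.584963, -p*log2(p) = 0.298747
H = 0.098448 + 0.298747 + 0.528321 + 0.525338 + 0.430827 + 0.298747 = 2.180428

H = 2.1804 bits/symbol


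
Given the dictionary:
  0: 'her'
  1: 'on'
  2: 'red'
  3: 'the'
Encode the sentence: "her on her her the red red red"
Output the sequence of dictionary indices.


Look up each word in the dictionary:
  'her' -> 0
  'on' -> 1
  'her' -> 0
  'her' -> 0
  'the' -> 3
  'red' -> 2
  'red' -> 2
  'red' -> 2

Encoded: [0, 1, 0, 0, 3, 2, 2, 2]


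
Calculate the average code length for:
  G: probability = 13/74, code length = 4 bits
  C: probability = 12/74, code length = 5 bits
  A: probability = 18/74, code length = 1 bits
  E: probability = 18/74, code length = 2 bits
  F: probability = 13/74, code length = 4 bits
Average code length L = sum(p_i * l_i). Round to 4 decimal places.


Weighted contributions p_i * l_i:
  G: (13/74) * 4 = 52/74
  C: (12/74) * 5 = 60/74
  A: (18/74) * 1 = 18/74
  E: (18/74) * 2 = 36/74
  F: (13/74) * 4 = 52/74
Sum = (52 + 60 + 18 + 36 + 52)/74 = 218/74

L = 218/74 = 2.9459 bits/symbol


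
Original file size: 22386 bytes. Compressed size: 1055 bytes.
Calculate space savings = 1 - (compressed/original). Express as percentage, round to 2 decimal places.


ratio = compressed/original = 1055/22386 = 0.047128
savings = 1 - ratio = 1 - 0.047128 = 0.952872
as a percentage: 0.952872 * 100 = 95.29%

Space savings = 1 - 1055/22386 = 95.29%


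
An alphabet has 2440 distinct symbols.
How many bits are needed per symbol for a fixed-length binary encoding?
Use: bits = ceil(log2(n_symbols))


log2(2440) = 11.2527
Bracket: 2^11 = 2048 < 2440 <= 2^12 = 4096
So ceil(log2(2440)) = 12

bits = ceil(log2(2440)) = ceil(11.2527) = 12 bits


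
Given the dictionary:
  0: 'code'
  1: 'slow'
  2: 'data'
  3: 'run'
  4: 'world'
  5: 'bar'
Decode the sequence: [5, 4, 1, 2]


Look up each index in the dictionary:
  5 -> 'bar'
  4 -> 'world'
  1 -> 'slow'
  2 -> 'data'

Decoded: "bar world slow data"


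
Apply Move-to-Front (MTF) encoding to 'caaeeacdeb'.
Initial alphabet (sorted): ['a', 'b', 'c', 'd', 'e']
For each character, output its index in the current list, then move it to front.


MTF encoding:
'c': index 2 in ['a', 'b', 'c', 'd', 'e'] -> ['c', 'a', 'b', 'd', 'e']
'a': index 1 in ['c', 'a', 'b', 'd', 'e'] -> ['a', 'c', 'b', 'd', 'e']
'a': index 0 in ['a', 'c', 'b', 'd', 'e'] -> ['a', 'c', 'b', 'd', 'e']
'e': index 4 in ['a', 'c', 'b', 'd', 'e'] -> ['e', 'a', 'c', 'b', 'd']
'e': index 0 in ['e', 'a', 'c', 'b', 'd'] -> ['e', 'a', 'c', 'b', 'd']
'a': index 1 in ['e', 'a', 'c', 'b', 'd'] -> ['a', 'e', 'c', 'b', 'd']
'c': index 2 in ['a', 'e', 'c', 'b', 'd'] -> ['c', 'a', 'e', 'b', 'd']
'd': index 4 in ['c', 'a', 'e', 'b', 'd'] -> ['d', 'c', 'a', 'e', 'b']
'e': index 3 in ['d', 'c', 'a', 'e', 'b'] -> ['e', 'd', 'c', 'a', 'b']
'b': index 4 in ['e', 'd', 'c', 'a', 'b'] -> ['b', 'e', 'd', 'c', 'a']


Output: [2, 1, 0, 4, 0, 1, 2, 4, 3, 4]


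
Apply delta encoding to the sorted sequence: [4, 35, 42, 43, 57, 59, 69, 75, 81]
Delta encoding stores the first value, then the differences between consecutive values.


First value: 4
Deltas:
  35 - 4 = 31
  42 - 35 = 7
  43 - 42 = 1
  57 - 43 = 14
  59 - 57 = 2
  69 - 59 = 10
  75 - 69 = 6
  81 - 75 = 6


Delta encoded: [4, 31, 7, 1, 14, 2, 10, 6, 6]


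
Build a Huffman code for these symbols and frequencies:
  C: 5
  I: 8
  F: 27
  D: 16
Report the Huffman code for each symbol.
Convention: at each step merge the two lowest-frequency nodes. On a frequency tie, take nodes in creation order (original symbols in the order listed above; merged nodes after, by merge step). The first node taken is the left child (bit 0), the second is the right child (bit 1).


Huffman tree construction:
Step 1: Merge C(5) + I(8) = 13
Step 2: Merge (C+I)(13) + D(16) = 29
Step 3: Merge F(27) + ((C+I)+D)(29) = 56
Read each symbol's code off the tree from the root (left child = 0, right child = 1).

Codes:
  C: 100 (length 3)
  I: 101 (length 3)
  F: 0 (length 1)
  D: 11 (length 2)
Average code length: 98/56 = 1.7500 bits/symbol


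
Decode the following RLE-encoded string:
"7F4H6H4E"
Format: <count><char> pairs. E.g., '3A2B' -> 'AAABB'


Expanding each <count><char> pair:
  7F -> 'FFFFFFF'
  4H -> 'HHHH'
  6H -> 'HHHHHH'
  4E -> 'EEEE'

Decoded = FFFFFFFHHHHHHHHHHEEEE


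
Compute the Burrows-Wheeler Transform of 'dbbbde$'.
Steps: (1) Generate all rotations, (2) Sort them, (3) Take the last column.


Rotations (sorted):
  0: $dbbbde -> last char: e
  1: bbbde$d -> last char: d
  2: bbde$db -> last char: b
  3: bde$dbb -> last char: b
  4: dbbbde$ -> last char: $
  5: de$dbbb -> last char: b
  6: e$dbbbd -> last char: d


BWT = edbb$bd


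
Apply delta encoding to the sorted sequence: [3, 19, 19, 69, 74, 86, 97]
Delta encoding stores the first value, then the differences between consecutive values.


First value: 3
Deltas:
  19 - 3 = 16
  19 - 19 = 0
  69 - 19 = 50
  74 - 69 = 5
  86 - 74 = 12
  97 - 86 = 11


Delta encoded: [3, 16, 0, 50, 5, 12, 11]


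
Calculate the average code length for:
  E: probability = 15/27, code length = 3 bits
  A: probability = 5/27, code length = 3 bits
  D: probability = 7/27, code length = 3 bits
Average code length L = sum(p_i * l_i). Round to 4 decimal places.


Weighted contributions p_i * l_i:
  E: (15/27) * 3 = 45/27
  A: (5/27) * 3 = 15/27
  D: (7/27) * 3 = 21/27
Sum = (45 + 15 + 21)/27 = 81/27

L = 81/27 = 3.0000 bits/symbol


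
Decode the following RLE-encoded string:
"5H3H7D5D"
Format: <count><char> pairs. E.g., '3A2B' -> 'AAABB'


Expanding each <count><char> pair:
  5H -> 'HHHHH'
  3H -> 'HHH'
  7D -> 'DDDDDDD'
  5D -> 'DDDDD'

Decoded = HHHHHHHHDDDDDDDDDDDD


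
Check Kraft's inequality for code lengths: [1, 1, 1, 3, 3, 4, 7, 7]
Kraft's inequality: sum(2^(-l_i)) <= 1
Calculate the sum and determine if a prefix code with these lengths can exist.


Sum = 2^(-1) + 2^(-1) + 2^(-1) + 2^(-3) + 2^(-3) + 2^(-4) + 2^(-7) + 2^(-7)
    = 0.5 + 0.5 + 0.5 + 0.125 + 0.125 + 0.0625 + 0.0078125 + 0.0078125
    = 234/128 = 1.828125
Since 1.828125 > 1, Kraft's inequality is NOT satisfied.
A prefix code with these lengths CANNOT exist.

Kraft sum = 1.828125. Not satisfied.


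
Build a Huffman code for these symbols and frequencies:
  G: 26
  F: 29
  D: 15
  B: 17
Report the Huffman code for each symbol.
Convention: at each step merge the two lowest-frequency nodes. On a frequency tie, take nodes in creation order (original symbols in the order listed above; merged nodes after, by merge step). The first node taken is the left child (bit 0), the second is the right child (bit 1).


Huffman tree construction:
Step 1: Merge D(15) + B(17) = 32
Step 2: Merge G(26) + F(29) = 55
Step 3: Merge (D+B)(32) + (G+F)(55) = 87
Read each symbol's code off the tree from the root (left child = 0, right child = 1).

Codes:
  G: 10 (length 2)
  F: 11 (length 2)
  D: 00 (length 2)
  B: 01 (length 2)
Average code length: 174/87 = 2.0000 bits/symbol


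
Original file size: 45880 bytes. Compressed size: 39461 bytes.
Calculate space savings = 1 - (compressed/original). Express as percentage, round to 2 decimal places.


ratio = compressed/original = 39461/45880 = 0.860092
savings = 1 - ratio = 1 - 0.860092 = 0.139908
as a percentage: 0.139908 * 100 = 13.99%

Space savings = 1 - 39461/45880 = 13.99%


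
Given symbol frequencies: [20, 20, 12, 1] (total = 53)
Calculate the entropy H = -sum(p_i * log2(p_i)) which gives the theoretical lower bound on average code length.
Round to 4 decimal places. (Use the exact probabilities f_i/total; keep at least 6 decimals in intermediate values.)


Per-symbol terms -p_i * log2(p_i) with p_i = f_i/53:
  p = 20/53 = 0.377358: log2(p) = -1.405992, -p*log2(p) = 0.530563
  p = 20/53 = 0.377358: log2(p) = -1.405992, -p*log2(p) = 0.530563
  p = 12/53 = 0.226415: log2(p) = -2.142958, -p*log2(p) = 0.485198
  p = 1/53 = 0.018868: log2(p) = -5.727920, -p*log2(p) = 0.108074
H = 0.530563 + 0.530563 + 0.485198 + 0.108074 = 1.654398

H = 1.6544 bits/symbol


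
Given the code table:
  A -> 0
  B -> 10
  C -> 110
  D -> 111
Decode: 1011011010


Decoding:
10 -> B
110 -> C
110 -> C
10 -> B


Result: BCCB


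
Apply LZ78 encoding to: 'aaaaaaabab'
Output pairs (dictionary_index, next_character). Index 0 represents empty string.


LZ78 encoding steps:
Dictionary: {0: ''}
Step 1: w='' (idx 0), next='a' -> output (0, 'a'), add 'a' as idx 1
Step 2: w='a' (idx 1), next='a' -> output (1, 'a'), add 'aa' as idx 2
Step 3: w='aa' (idx 2), next='a' -> output (2, 'a'), add 'aaa' as idx 3
Step 4: w='a' (idx 1), next='b' -> output (1, 'b'), add 'ab' as idx 4
Step 5: w='ab' (idx 4), end of input -> output (4, '')


Encoded: [(0, 'a'), (1, 'a'), (2, 'a'), (1, 'b'), (4, '')]


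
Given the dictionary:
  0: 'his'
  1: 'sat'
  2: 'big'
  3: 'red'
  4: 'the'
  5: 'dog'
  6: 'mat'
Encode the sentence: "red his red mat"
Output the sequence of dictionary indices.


Look up each word in the dictionary:
  'red' -> 3
  'his' -> 0
  'red' -> 3
  'mat' -> 6

Encoded: [3, 0, 3, 6]


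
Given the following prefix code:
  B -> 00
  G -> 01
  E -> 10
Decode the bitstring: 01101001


Decoding step by step:
Bits 01 -> G
Bits 10 -> E
Bits 10 -> E
Bits 01 -> G


Decoded message: GEEG


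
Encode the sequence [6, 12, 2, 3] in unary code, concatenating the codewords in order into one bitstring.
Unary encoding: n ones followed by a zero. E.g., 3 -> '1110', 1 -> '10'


Encode each number as n ones followed by a terminating 0:
  6 -> 1111110 (7 bits)
  12 -> 1111111111110 (13 bits)
  2 -> 110 (3 bits)
  3 -> 1110 (4 bits)
Total length = 7 + 13 + 3 + 4 = 27 bits.

Unary([6, 12, 2, 3]) = 111111011111111111101101110 (27 bits)


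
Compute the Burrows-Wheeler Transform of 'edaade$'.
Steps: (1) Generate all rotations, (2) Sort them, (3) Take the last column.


Rotations (sorted):
  0: $edaade -> last char: e
  1: aade$ed -> last char: d
  2: ade$eda -> last char: a
  3: daade$e -> last char: e
  4: de$edaa -> last char: a
  5: e$edaad -> last char: d
  6: edaade$ -> last char: $


BWT = edaead$


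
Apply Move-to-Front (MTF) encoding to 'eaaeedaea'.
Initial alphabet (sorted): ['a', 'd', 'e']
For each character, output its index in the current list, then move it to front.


MTF encoding:
'e': index 2 in ['a', 'd', 'e'] -> ['e', 'a', 'd']
'a': index 1 in ['e', 'a', 'd'] -> ['a', 'e', 'd']
'a': index 0 in ['a', 'e', 'd'] -> ['a', 'e', 'd']
'e': index 1 in ['a', 'e', 'd'] -> ['e', 'a', 'd']
'e': index 0 in ['e', 'a', 'd'] -> ['e', 'a', 'd']
'd': index 2 in ['e', 'a', 'd'] -> ['d', 'e', 'a']
'a': index 2 in ['d', 'e', 'a'] -> ['a', 'd', 'e']
'e': index 2 in ['a', 'd', 'e'] -> ['e', 'a', 'd']
'a': index 1 in ['e', 'a', 'd'] -> ['a', 'e', 'd']


Output: [2, 1, 0, 1, 0, 2, 2, 2, 1]


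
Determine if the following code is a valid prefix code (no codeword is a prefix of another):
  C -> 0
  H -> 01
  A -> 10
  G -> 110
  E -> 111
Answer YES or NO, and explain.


Checking each pair (does one codeword prefix another?):
  C='0' vs H='01': prefix -- VIOLATION

NO -- this is NOT a valid prefix code. C (0) is a prefix of H (01).


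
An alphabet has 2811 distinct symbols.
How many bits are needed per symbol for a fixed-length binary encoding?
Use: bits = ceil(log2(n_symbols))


log2(2811) = 11.4569
Bracket: 2^11 = 2048 < 2811 <= 2^12 = 4096
So ceil(log2(2811)) = 12

bits = ceil(log2(2811)) = ceil(11.4569) = 12 bits


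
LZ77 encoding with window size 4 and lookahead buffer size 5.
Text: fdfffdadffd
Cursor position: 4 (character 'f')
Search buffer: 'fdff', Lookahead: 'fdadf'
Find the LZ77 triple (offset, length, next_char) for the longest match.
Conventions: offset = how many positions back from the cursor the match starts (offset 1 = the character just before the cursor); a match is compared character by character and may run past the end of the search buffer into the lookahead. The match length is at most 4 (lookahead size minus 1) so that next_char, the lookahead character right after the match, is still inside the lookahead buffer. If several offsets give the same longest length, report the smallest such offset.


Try each offset into the search buffer:
  offset=1 (pos 3, char 'f'): match length 1
  offset=2 (pos 2, char 'f'): match length 1
  offset=3 (pos 1, char 'd'): match length 0
  offset=4 (pos 0, char 'f'): match length 2
Longest match has length 2 at offset 4.
next_char = character at position 4 + 2 = 6 -> 'a'

Best match: offset=4, length=2 (matching 'fd' starting at position 0)
LZ77 triple: (4, 2, 'a')


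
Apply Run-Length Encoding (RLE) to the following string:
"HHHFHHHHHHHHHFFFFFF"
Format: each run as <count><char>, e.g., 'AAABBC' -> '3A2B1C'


Scanning runs left to right:
  i=0: run of 'H' x 3 -> '3H'
  i=3: run of 'F' x 1 -> '1F'
  i=4: run of 'H' x 9 -> '9H'
  i=13: run of 'F' x 6 -> '6F'

RLE = 3H1F9H6F


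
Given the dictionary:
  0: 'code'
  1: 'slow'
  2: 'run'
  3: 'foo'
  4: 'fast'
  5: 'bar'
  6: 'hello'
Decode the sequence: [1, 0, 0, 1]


Look up each index in the dictionary:
  1 -> 'slow'
  0 -> 'code'
  0 -> 'code'
  1 -> 'slow'

Decoded: "slow code code slow"


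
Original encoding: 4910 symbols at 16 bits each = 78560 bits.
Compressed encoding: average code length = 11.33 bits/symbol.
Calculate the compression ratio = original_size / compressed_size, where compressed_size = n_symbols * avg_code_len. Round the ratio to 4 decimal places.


original_size = n_symbols * orig_bits = 4910 * 16 = 78560 bits
compressed_size = n_symbols * avg_code_len = 4910 * 11.33 = 55630.3 bits
ratio = original_size / compressed_size = 78560 / 55630.3 = 1.4122

Compression ratio = 1.4122


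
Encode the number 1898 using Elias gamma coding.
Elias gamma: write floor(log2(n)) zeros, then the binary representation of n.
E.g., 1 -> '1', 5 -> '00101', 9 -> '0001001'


num_bits = floor(log2(1898)) + 1 = 11
leading_zeros = num_bits - 1 = 10
binary(1898) = 11101101010

Elias gamma(1898) = '0000000000' + '11101101010' = 000000000011101101010 (21 bits)


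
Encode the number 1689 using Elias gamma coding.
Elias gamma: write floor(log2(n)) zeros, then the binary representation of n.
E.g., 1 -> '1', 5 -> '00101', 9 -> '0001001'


num_bits = floor(log2(1689)) + 1 = 11
leading_zeros = num_bits - 1 = 10
binary(1689) = 11010011001

Elias gamma(1689) = '0000000000' + '11010011001' = 000000000011010011001 (21 bits)


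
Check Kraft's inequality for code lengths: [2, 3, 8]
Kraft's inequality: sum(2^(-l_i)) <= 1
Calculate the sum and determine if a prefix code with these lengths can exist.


Sum = 2^(-2) + 2^(-3) + 2^(-8)
    = 0.25 + 0.125 + 0.00390625
    = 97/256 = 0.37890625
Since 0.37890625 <= 1, Kraft's inequality IS satisfied.
A prefix code with these lengths CAN exist.

Kraft sum = 0.37890625. Satisfied.


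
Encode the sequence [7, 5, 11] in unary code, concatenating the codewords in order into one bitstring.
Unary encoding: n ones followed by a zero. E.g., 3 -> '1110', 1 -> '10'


Encode each number as n ones followed by a terminating 0:
  7 -> 11111110 (8 bits)
  5 -> 111110 (6 bits)
  11 -> 111111111110 (12 bits)
Total length = 8 + 6 + 12 = 26 bits.

Unary([7, 5, 11]) = 11111110111110111111111110 (26 bits)


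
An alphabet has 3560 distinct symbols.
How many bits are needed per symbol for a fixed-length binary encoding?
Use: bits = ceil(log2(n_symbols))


log2(3560) = 11.7977
Bracket: 2^11 = 2048 < 3560 <= 2^12 = 4096
So ceil(log2(3560)) = 12

bits = ceil(log2(3560)) = ceil(11.7977) = 12 bits


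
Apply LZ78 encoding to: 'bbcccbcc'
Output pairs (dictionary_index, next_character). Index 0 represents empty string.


LZ78 encoding steps:
Dictionary: {0: ''}
Step 1: w='' (idx 0), next='b' -> output (0, 'b'), add 'b' as idx 1
Step 2: w='b' (idx 1), next='c' -> output (1, 'c'), add 'bc' as idx 2
Step 3: w='' (idx 0), next='c' -> output (0, 'c'), add 'c' as idx 3
Step 4: w='c' (idx 3), next='b' -> output (3, 'b'), add 'cb' as idx 4
Step 5: w='c' (idx 3), next='c' -> output (3, 'c'), add 'cc' as idx 5


Encoded: [(0, 'b'), (1, 'c'), (0, 'c'), (3, 'b'), (3, 'c')]


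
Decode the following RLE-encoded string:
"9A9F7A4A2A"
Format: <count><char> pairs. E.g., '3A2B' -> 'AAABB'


Expanding each <count><char> pair:
  9A -> 'AAAAAAAAA'
  9F -> 'FFFFFFFFF'
  7A -> 'AAAAAAA'
  4A -> 'AAAA'
  2A -> 'AA'

Decoded = AAAAAAAAAFFFFFFFFFAAAAAAAAAAAAA


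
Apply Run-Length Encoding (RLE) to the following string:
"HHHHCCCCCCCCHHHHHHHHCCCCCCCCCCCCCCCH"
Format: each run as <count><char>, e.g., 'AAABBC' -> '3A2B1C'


Scanning runs left to right:
  i=0: run of 'H' x 4 -> '4H'
  i=4: run of 'C' x 8 -> '8C'
  i=12: run of 'H' x 8 -> '8H'
  i=20: run of 'C' x 15 -> '15C'
  i=35: run of 'H' x 1 -> '1H'

RLE = 4H8C8H15C1H


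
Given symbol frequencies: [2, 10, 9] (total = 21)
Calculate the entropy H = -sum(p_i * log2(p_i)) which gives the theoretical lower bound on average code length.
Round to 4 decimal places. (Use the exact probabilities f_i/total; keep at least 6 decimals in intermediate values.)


Per-symbol terms -p_i * log2(p_i) with p_i = f_i/21:
  p = 2/21 = 0.095238: log2(p) = -3.392317, -p*log2(p) = 0.323078
  p = 10/21 = 0.476190: log2(p) = -1.070389, -p*log2(p) = 0.509709
  p = 9/21 = 0.428571: log2(p) = -1.222392, -p*log2(p) = 0.523882
H = 0.323078 + 0.509709 + 0.523882 = 1.356669

H = 1.3567 bits/symbol


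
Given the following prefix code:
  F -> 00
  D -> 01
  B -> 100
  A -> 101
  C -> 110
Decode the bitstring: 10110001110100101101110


Decoding step by step:
Bits 101 -> A
Bits 100 -> B
Bits 01 -> D
Bits 110 -> C
Bits 100 -> B
Bits 101 -> A
Bits 101 -> A
Bits 110 -> C


Decoded message: ABDCBAAC


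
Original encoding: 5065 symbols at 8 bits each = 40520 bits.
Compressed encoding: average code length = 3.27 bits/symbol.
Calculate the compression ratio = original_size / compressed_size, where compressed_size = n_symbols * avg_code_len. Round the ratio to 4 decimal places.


original_size = n_symbols * orig_bits = 5065 * 8 = 40520 bits
compressed_size = n_symbols * avg_code_len = 5065 * 3.27 = 16562.55 bits
ratio = original_size / compressed_size = 40520 / 16562.55 = 2.4465

Compression ratio = 2.4465


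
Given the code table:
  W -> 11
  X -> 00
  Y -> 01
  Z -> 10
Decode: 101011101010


Decoding:
10 -> Z
10 -> Z
11 -> W
10 -> Z
10 -> Z
10 -> Z


Result: ZZWZZZ


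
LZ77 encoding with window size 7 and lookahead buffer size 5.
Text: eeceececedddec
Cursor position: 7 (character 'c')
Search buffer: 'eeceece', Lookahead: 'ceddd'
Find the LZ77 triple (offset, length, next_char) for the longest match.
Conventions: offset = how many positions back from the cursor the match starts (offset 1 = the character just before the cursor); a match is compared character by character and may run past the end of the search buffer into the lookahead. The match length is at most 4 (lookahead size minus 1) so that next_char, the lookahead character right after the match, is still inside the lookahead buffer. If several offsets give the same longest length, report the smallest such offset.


Try each offset into the search buffer:
  offset=1 (pos 6, char 'e'): match length 0
  offset=2 (pos 5, char 'c'): match length 2
  offset=3 (pos 4, char 'e'): match length 0
  offset=4 (pos 3, char 'e'): match length 0
  offset=5 (pos 2, char 'c'): match length 2
  offset=6 (pos 1, char 'e'): match length 0
  offset=7 (pos 0, char 'e'): match length 0
Longest match has length 2, found at offsets 2, 5; take the smallest, offset 2.
next_char = character at position 7 + 2 = 9 -> 'd'

Best match: offset=2, length=2 (matching 'ce' starting at position 5)
LZ77 triple: (2, 2, 'd')


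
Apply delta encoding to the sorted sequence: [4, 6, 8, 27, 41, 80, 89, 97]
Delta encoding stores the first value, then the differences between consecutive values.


First value: 4
Deltas:
  6 - 4 = 2
  8 - 6 = 2
  27 - 8 = 19
  41 - 27 = 14
  80 - 41 = 39
  89 - 80 = 9
  97 - 89 = 8


Delta encoded: [4, 2, 2, 19, 14, 39, 9, 8]


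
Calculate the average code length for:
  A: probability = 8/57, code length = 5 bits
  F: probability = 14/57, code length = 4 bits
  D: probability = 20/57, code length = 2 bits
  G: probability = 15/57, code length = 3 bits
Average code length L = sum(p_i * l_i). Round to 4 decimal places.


Weighted contributions p_i * l_i:
  A: (8/57) * 5 = 40/57
  F: (14/57) * 4 = 56/57
  D: (20/57) * 2 = 40/57
  G: (15/57) * 3 = 45/57
Sum = (40 + 56 + 40 + 45)/57 = 181/57

L = 181/57 = 3.1754 bits/symbol


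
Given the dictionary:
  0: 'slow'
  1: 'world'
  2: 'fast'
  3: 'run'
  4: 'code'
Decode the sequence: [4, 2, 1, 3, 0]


Look up each index in the dictionary:
  4 -> 'code'
  2 -> 'fast'
  1 -> 'world'
  3 -> 'run'
  0 -> 'slow'

Decoded: "code fast world run slow"


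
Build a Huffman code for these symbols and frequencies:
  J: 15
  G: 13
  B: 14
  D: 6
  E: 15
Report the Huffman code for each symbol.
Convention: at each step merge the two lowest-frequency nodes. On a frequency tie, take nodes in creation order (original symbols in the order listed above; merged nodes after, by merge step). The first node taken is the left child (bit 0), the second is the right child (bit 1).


Huffman tree construction:
Step 1: Merge D(6) + G(13) = 19
Step 2: Merge B(14) + J(15) = 29
Step 3: Merge E(15) + (D+G)(19) = 34
Step 4: Merge (B+J)(29) + (E+(D+G))(34) = 63
Read each symbol's code off the tree from the root (left child = 0, right child = 1).

Codes:
  J: 01 (length 2)
  G: 111 (length 3)
  B: 00 (length 2)
  D: 110 (length 3)
  E: 10 (length 2)
Average code length: 145/63 = 2.3016 bits/symbol


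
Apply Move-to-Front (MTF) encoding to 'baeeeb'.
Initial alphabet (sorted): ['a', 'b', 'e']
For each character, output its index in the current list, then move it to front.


MTF encoding:
'b': index 1 in ['a', 'b', 'e'] -> ['b', 'a', 'e']
'a': index 1 in ['b', 'a', 'e'] -> ['a', 'b', 'e']
'e': index 2 in ['a', 'b', 'e'] -> ['e', 'a', 'b']
'e': index 0 in ['e', 'a', 'b'] -> ['e', 'a', 'b']
'e': index 0 in ['e', 'a', 'b'] -> ['e', 'a', 'b']
'b': index 2 in ['e', 'a', 'b'] -> ['b', 'e', 'a']


Output: [1, 1, 2, 0, 0, 2]


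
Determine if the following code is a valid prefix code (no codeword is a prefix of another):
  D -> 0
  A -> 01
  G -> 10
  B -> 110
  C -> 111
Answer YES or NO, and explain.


Checking each pair (does one codeword prefix another?):
  D='0' vs A='01': prefix -- VIOLATION

NO -- this is NOT a valid prefix code. D (0) is a prefix of A (01).


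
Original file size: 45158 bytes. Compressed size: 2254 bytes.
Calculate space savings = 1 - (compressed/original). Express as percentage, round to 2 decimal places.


ratio = compressed/original = 2254/45158 = 0.049914
savings = 1 - ratio = 1 - 0.049914 = 0.950086
as a percentage: 0.950086 * 100 = 95.01%

Space savings = 1 - 2254/45158 = 95.01%


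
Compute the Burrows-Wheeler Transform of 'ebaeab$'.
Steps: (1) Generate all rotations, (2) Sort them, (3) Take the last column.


Rotations (sorted):
  0: $ebaeab -> last char: b
  1: ab$ebae -> last char: e
  2: aeab$eb -> last char: b
  3: b$ebaea -> last char: a
  4: baeab$e -> last char: e
  5: eab$eba -> last char: a
  6: ebaeab$ -> last char: $


BWT = bebaea$


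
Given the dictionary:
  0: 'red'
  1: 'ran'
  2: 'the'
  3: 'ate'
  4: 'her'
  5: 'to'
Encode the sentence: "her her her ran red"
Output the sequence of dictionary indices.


Look up each word in the dictionary:
  'her' -> 4
  'her' -> 4
  'her' -> 4
  'ran' -> 1
  'red' -> 0

Encoded: [4, 4, 4, 1, 0]


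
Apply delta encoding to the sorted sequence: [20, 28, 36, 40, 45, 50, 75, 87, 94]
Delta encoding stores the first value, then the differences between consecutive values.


First value: 20
Deltas:
  28 - 20 = 8
  36 - 28 = 8
  40 - 36 = 4
  45 - 40 = 5
  50 - 45 = 5
  75 - 50 = 25
  87 - 75 = 12
  94 - 87 = 7


Delta encoded: [20, 8, 8, 4, 5, 5, 25, 12, 7]


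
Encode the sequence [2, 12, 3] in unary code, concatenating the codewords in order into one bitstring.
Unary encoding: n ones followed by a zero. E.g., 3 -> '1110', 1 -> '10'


Encode each number as n ones followed by a terminating 0:
  2 -> 110 (3 bits)
  12 -> 1111111111110 (13 bits)
  3 -> 1110 (4 bits)
Total length = 3 + 13 + 4 = 20 bits.

Unary([2, 12, 3]) = 11011111111111101110 (20 bits)


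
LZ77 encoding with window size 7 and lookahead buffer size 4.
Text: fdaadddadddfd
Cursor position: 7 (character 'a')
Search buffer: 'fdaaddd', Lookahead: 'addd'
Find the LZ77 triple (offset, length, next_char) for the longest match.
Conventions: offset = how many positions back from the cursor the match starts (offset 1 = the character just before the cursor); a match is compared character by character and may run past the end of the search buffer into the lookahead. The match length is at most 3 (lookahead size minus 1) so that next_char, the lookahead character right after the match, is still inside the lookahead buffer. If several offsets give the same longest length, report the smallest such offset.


Try each offset into the search buffer:
  offset=1 (pos 6, char 'd'): match length 0
  offset=2 (pos 5, char 'd'): match length 0
  offset=3 (pos 4, char 'd'): match length 0
  offset=4 (pos 3, char 'a'): match length 3
  offset=5 (pos 2, char 'a'): match length 1
  offset=6 (pos 1, char 'd'): match length 0
  offset=7 (pos 0, char 'f'): match length 0
Longest match has length 3 at offset 4.
next_char = character at position 7 + 3 = 10 -> 'd'

Best match: offset=4, length=3 (matching 'add' starting at position 3)
LZ77 triple: (4, 3, 'd')


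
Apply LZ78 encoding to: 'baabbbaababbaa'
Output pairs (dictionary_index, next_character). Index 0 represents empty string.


LZ78 encoding steps:
Dictionary: {0: ''}
Step 1: w='' (idx 0), next='b' -> output (0, 'b'), add 'b' as idx 1
Step 2: w='' (idx 0), next='a' -> output (0, 'a'), add 'a' as idx 2
Step 3: w='a' (idx 2), next='b' -> output (2, 'b'), add 'ab' as idx 3
Step 4: w='b' (idx 1), next='b' -> output (1, 'b'), add 'bb' as idx 4
Step 5: w='a' (idx 2), next='a' -> output (2, 'a'), add 'aa' as idx 5
Step 6: w='b' (idx 1), next='a' -> output (1, 'a'), add 'ba' as idx 6
Step 7: w='bb' (idx 4), next='a' -> output (4, 'a'), add 'bba' as idx 7
Step 8: w='a' (idx 2), end of input -> output (2, '')


Encoded: [(0, 'b'), (0, 'a'), (2, 'b'), (1, 'b'), (2, 'a'), (1, 'a'), (4, 'a'), (2, '')]


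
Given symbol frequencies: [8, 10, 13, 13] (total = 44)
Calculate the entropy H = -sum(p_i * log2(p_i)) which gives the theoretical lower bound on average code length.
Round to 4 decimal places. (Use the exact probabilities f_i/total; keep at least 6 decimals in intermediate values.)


Per-symbol terms -p_i * log2(p_i) with p_i = f_i/44:
  p = 8/44 = 0.181818: log2(p) = -2.459432, -p*log2(p) = 0.447169
  p = 10/44 = 0.227273: log2(p) = -2.137504, -p*log2(p) = 0.485796
  p = 13/44 = 0.295455: log2(p) = -1.758992, -p*log2(p) = 0.519702
  p = 13/44 = 0.295455: log2(p) = -1.758992, -p*log2(p) = 0.519702
H = 0.447169 + 0.485796 + 0.519702 + 0.519702 = 1.972369

H = 1.9724 bits/symbol


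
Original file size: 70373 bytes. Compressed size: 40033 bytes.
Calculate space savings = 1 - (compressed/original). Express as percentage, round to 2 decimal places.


ratio = compressed/original = 40033/70373 = 0.568869
savings = 1 - ratio = 1 - 0.568869 = 0.431131
as a percentage: 0.431131 * 100 = 43.11%

Space savings = 1 - 40033/70373 = 43.11%


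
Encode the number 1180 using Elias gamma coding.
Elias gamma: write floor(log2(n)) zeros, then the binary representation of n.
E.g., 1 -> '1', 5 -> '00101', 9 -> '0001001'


num_bits = floor(log2(1180)) + 1 = 11
leading_zeros = num_bits - 1 = 10
binary(1180) = 10010011100

Elias gamma(1180) = '0000000000' + '10010011100' = 000000000010010011100 (21 bits)


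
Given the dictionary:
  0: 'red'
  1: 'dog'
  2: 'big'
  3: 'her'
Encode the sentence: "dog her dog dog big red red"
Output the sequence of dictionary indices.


Look up each word in the dictionary:
  'dog' -> 1
  'her' -> 3
  'dog' -> 1
  'dog' -> 1
  'big' -> 2
  'red' -> 0
  'red' -> 0

Encoded: [1, 3, 1, 1, 2, 0, 0]


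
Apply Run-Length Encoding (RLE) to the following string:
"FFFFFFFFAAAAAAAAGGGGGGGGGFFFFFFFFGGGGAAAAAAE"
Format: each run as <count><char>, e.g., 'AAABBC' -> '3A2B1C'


Scanning runs left to right:
  i=0: run of 'F' x 8 -> '8F'
  i=8: run of 'A' x 8 -> '8A'
  i=16: run of 'G' x 9 -> '9G'
  i=25: run of 'F' x 8 -> '8F'
  i=33: run of 'G' x 4 -> '4G'
  i=37: run of 'A' x 6 -> '6A'
  i=43: run of 'E' x 1 -> '1E'

RLE = 8F8A9G8F4G6A1E


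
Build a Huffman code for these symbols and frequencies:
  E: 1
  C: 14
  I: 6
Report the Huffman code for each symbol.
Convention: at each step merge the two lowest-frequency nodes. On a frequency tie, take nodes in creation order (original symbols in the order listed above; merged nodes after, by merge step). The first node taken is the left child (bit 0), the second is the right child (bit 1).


Huffman tree construction:
Step 1: Merge E(1) + I(6) = 7
Step 2: Merge (E+I)(7) + C(14) = 21
Read each symbol's code off the tree from the root (left child = 0, right child = 1).

Codes:
  E: 00 (length 2)
  C: 1 (length 1)
  I: 01 (length 2)
Average code length: 28/21 = 1.3333 bits/symbol


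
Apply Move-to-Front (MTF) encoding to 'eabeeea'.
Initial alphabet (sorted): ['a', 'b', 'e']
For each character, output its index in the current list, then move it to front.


MTF encoding:
'e': index 2 in ['a', 'b', 'e'] -> ['e', 'a', 'b']
'a': index 1 in ['e', 'a', 'b'] -> ['a', 'e', 'b']
'b': index 2 in ['a', 'e', 'b'] -> ['b', 'a', 'e']
'e': index 2 in ['b', 'a', 'e'] -> ['e', 'b', 'a']
'e': index 0 in ['e', 'b', 'a'] -> ['e', 'b', 'a']
'e': index 0 in ['e', 'b', 'a'] -> ['e', 'b', 'a']
'a': index 2 in ['e', 'b', 'a'] -> ['a', 'e', 'b']


Output: [2, 1, 2, 2, 0, 0, 2]


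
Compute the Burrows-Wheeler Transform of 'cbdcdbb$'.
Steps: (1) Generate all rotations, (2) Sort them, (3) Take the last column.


Rotations (sorted):
  0: $cbdcdbb -> last char: b
  1: b$cbdcdb -> last char: b
  2: bb$cbdcd -> last char: d
  3: bdcdbb$c -> last char: c
  4: cbdcdbb$ -> last char: $
  5: cdbb$cbd -> last char: d
  6: dbb$cbdc -> last char: c
  7: dcdbb$cb -> last char: b


BWT = bbdc$dcb


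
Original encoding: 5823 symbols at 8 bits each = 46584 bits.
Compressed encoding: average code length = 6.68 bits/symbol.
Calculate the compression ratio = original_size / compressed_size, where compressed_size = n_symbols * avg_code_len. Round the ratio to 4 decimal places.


original_size = n_symbols * orig_bits = 5823 * 8 = 46584 bits
compressed_size = n_symbols * avg_code_len = 5823 * 6.68 = 38897.64 bits
ratio = original_size / compressed_size = 46584 / 38897.64 = 1.1976

Compression ratio = 1.1976


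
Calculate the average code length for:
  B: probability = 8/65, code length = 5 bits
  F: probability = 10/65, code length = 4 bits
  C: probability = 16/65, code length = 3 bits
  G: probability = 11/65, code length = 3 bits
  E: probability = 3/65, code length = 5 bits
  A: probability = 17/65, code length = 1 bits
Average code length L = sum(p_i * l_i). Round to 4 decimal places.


Weighted contributions p_i * l_i:
  B: (8/65) * 5 = 40/65
  F: (10/65) * 4 = 40/65
  C: (16/65) * 3 = 48/65
  G: (11/65) * 3 = 33/65
  E: (3/65) * 5 = 15/65
  A: (17/65) * 1 = 17/65
Sum = (40 + 40 + 48 + 33 + 15 + 17)/65 = 193/65

L = 193/65 = 2.9692 bits/symbol


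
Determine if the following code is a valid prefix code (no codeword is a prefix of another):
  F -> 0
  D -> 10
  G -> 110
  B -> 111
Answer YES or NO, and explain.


Checking each pair (does one codeword prefix another?):
  F='0' vs D='10': no prefix
  F='0' vs G='110': no prefix
  F='0' vs B='111': no prefix
  D='10' vs F='0': no prefix
  D='10' vs G='110': no prefix
  D='10' vs B='111': no prefix
  G='110' vs F='0': no prefix
  G='110' vs D='10': no prefix
  G='110' vs B='111': no prefix
  B='111' vs F='0': no prefix
  B='111' vs D='10': no prefix
  B='111' vs G='110': no prefix
No violation found over all pairs.

YES -- this is a valid prefix code. No codeword is a prefix of any other codeword.


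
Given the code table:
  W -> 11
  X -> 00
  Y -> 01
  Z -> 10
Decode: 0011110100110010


Decoding:
00 -> X
11 -> W
11 -> W
01 -> Y
00 -> X
11 -> W
00 -> X
10 -> Z


Result: XWWYXWXZ


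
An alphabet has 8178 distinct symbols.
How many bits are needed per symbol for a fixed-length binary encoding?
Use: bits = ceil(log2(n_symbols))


log2(8178) = 12.9975
Bracket: 2^12 = 4096 < 8178 <= 2^13 = 8192
So ceil(log2(8178)) = 13

bits = ceil(log2(8178)) = ceil(12.9975) = 13 bits


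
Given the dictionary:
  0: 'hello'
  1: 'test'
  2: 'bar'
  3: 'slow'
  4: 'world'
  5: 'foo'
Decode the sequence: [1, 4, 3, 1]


Look up each index in the dictionary:
  1 -> 'test'
  4 -> 'world'
  3 -> 'slow'
  1 -> 'test'

Decoded: "test world slow test"


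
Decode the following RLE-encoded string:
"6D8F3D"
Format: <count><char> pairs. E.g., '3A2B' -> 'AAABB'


Expanding each <count><char> pair:
  6D -> 'DDDDDD'
  8F -> 'FFFFFFFF'
  3D -> 'DDD'

Decoded = DDDDDDFFFFFFFFDDD


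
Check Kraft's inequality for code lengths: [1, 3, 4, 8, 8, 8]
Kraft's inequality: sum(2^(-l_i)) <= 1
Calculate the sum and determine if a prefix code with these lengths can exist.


Sum = 2^(-1) + 2^(-3) + 2^(-4) + 2^(-8) + 2^(-8) + 2^(-8)
    = 0.5 + 0.125 + 0.0625 + 0.00390625 + 0.00390625 + 0.00390625
    = 179/256 = 0.69921875
Since 0.69921875 <= 1, Kraft's inequality IS satisfied.
A prefix code with these lengths CAN exist.

Kraft sum = 0.69921875. Satisfied.


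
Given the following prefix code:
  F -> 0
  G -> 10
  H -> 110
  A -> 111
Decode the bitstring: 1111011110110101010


Decoding step by step:
Bits 111 -> A
Bits 10 -> G
Bits 111 -> A
Bits 10 -> G
Bits 110 -> H
Bits 10 -> G
Bits 10 -> G
Bits 10 -> G


Decoded message: AGAGHGGG


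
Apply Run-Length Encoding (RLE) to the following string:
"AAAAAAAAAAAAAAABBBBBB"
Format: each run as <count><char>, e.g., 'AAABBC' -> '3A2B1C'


Scanning runs left to right:
  i=0: run of 'A' x 15 -> '15A'
  i=15: run of 'B' x 6 -> '6B'

RLE = 15A6B


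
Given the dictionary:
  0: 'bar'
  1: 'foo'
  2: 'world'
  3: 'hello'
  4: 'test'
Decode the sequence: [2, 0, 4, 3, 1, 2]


Look up each index in the dictionary:
  2 -> 'world'
  0 -> 'bar'
  4 -> 'test'
  3 -> 'hello'
  1 -> 'foo'
  2 -> 'world'

Decoded: "world bar test hello foo world"


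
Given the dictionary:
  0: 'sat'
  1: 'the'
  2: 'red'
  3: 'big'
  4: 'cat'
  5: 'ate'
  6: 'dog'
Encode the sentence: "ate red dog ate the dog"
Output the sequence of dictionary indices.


Look up each word in the dictionary:
  'ate' -> 5
  'red' -> 2
  'dog' -> 6
  'ate' -> 5
  'the' -> 1
  'dog' -> 6

Encoded: [5, 2, 6, 5, 1, 6]


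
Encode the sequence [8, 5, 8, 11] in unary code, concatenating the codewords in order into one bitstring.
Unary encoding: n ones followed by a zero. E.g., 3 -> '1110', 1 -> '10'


Encode each number as n ones followed by a terminating 0:
  8 -> 111111110 (9 bits)
  5 -> 111110 (6 bits)
  8 -> 111111110 (9 bits)
  11 -> 111111111110 (12 bits)
Total length = 9 + 6 + 9 + 12 = 36 bits.

Unary([8, 5, 8, 11]) = 111111110111110111111110111111111110 (36 bits)


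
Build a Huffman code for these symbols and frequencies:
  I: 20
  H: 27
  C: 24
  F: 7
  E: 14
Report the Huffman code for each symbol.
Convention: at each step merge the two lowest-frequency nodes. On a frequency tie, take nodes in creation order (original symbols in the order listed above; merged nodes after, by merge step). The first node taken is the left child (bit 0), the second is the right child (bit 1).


Huffman tree construction:
Step 1: Merge F(7) + E(14) = 21
Step 2: Merge I(20) + (F+E)(21) = 41
Step 3: Merge C(24) + H(27) = 51
Step 4: Merge (I+(F+E))(41) + (C+H)(51) = 92
Read each symbol's code off the tree from the root (left child = 0, right child = 1).

Codes:
  I: 00 (length 2)
  H: 11 (length 2)
  C: 10 (length 2)
  F: 010 (length 3)
  E: 011 (length 3)
Average code length: 205/92 = 2.2283 bits/symbol
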